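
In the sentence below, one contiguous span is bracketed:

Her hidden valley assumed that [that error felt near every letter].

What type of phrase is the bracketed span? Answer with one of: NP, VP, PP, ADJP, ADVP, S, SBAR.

S

"felt" is the head of the bracketed span, so the span is a clause: S.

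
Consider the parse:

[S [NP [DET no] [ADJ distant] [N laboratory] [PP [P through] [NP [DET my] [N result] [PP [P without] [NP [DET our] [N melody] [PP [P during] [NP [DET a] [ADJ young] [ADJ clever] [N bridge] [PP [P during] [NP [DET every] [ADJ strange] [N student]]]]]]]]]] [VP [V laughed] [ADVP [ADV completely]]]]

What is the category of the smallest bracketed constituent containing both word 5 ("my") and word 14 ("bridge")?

NP

Both words fall inside [NP my result without our melody during a young clever bridge during every strange student] (words 5–18), and no smaller constituent contains them both. Label: NP.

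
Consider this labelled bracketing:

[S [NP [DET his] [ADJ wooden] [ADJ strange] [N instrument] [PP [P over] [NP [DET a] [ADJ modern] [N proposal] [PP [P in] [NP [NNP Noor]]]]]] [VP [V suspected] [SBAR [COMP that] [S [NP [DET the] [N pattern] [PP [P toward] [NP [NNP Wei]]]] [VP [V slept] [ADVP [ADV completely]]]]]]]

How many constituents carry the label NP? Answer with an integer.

5

Scanning left to right, an opening `[NP` appears at word positions 1, 6, 10, 13, 16 — 5 in total.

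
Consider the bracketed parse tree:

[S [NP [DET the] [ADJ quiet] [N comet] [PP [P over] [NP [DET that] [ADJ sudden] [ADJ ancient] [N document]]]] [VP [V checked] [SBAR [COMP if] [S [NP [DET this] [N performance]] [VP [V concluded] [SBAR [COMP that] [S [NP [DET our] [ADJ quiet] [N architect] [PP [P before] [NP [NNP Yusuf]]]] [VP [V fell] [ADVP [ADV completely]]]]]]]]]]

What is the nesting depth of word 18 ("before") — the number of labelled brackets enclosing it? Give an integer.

10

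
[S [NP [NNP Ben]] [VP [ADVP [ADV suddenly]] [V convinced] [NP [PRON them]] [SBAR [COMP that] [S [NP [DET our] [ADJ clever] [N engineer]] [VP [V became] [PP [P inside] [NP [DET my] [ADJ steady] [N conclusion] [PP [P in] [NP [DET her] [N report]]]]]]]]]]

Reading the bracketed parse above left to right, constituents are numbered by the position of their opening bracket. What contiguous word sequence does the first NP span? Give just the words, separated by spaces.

In left-to-right order the NP constituents are "Ben"; "them"; "our clever engineer"; "my steady conclusion in her report"; "her report". Number 1 is "Ben".

Ben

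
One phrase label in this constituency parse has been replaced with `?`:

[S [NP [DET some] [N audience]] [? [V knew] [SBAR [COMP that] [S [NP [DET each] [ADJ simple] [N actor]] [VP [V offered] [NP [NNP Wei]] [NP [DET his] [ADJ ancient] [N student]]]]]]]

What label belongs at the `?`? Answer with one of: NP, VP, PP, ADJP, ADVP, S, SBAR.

VP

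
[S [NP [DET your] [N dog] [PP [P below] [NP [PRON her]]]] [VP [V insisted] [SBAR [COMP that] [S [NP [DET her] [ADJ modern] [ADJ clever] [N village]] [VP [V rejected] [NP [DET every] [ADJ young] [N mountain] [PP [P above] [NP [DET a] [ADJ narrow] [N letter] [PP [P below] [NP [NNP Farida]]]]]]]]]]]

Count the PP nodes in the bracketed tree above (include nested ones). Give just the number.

3

Listing each PP by its span: [PP below her]; [PP above a narrow letter below Farida]; [PP below Farida] — that makes 3.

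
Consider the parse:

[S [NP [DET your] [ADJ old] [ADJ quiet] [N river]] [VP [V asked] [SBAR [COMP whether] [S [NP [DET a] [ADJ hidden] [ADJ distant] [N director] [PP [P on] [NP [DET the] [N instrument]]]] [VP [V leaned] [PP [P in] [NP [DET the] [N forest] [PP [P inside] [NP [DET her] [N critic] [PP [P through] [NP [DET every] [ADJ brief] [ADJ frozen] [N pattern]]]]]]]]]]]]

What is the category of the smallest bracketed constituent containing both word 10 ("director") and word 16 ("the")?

S

Word 10 lies under S → VP → SBAR → S → NP → N; word 16 lies under S → VP → SBAR → S → VP → PP → NP → DET. The lowest shared node is the S.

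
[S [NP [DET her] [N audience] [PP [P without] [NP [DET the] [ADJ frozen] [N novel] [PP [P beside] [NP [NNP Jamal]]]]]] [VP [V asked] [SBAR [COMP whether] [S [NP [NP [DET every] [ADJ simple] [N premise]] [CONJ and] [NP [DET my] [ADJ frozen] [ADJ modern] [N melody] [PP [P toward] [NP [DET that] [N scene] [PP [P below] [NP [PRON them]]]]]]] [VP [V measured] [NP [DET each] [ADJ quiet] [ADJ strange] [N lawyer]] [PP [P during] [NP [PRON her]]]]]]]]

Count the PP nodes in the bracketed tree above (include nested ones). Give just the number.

5

Listing each PP by its span: [PP without the frozen novel beside Jamal]; [PP beside Jamal]; [PP toward that scene below them]; [PP below them]; [PP during her] — that makes 5.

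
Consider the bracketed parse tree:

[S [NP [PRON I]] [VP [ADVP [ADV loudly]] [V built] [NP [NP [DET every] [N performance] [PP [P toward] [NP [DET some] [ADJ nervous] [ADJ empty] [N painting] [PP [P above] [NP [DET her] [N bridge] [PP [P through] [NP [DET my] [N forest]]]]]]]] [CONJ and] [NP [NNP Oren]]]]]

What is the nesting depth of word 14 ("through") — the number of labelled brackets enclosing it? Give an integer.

10

Counting open brackets not yet closed at "through": [S [VP [NP [NP [PP [NP [PP [NP [PP [P = 10.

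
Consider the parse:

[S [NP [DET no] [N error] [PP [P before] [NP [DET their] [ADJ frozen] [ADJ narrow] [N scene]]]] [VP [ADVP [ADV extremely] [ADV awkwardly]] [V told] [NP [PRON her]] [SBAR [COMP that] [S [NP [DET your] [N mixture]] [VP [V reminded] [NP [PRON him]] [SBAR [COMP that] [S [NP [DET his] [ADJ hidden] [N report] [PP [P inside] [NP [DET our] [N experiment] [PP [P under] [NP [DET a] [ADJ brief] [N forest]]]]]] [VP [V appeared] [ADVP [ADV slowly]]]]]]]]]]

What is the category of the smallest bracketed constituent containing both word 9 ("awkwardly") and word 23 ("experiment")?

VP

Both words fall inside [VP extremely awkwardly told her that your mixture reminded him that his hidden report inside our experiment under a brief forest appeared slowly] (words 8–29), and no smaller constituent contains them both. Label: VP.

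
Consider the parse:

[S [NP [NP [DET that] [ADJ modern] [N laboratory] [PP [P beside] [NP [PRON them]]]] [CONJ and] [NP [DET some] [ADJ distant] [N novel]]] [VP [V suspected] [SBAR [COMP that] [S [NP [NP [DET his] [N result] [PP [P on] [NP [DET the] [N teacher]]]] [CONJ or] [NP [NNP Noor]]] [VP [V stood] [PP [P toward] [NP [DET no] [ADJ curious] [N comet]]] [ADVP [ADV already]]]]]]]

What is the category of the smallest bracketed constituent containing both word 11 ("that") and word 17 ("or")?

The smallest bracket enclosing both words is [SBAR that his result on the teacher or Noor stood toward no curious comet already], so the label is SBAR.

SBAR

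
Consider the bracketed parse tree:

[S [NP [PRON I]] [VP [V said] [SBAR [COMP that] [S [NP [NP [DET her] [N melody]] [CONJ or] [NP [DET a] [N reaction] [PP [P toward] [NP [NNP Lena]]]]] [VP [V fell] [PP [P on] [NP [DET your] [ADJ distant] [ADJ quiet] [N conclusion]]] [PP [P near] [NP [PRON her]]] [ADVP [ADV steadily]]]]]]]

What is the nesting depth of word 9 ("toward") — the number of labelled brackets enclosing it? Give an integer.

8

Counting open brackets not yet closed at "toward": [S [VP [SBAR [S [NP [NP [PP [P = 8.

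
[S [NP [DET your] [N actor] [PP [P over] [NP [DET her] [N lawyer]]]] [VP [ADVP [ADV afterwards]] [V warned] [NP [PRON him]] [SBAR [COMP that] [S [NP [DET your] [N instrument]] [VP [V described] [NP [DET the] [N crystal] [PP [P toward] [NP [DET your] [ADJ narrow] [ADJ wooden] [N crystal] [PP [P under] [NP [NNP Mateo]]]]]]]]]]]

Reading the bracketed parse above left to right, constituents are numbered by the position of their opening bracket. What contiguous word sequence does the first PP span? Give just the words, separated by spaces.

over her lawyer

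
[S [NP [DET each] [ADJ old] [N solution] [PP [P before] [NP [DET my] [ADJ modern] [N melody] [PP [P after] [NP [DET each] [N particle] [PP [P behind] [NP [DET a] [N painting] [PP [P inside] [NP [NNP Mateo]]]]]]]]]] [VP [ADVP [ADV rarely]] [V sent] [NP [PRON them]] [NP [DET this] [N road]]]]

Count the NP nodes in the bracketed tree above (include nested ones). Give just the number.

Listing each NP by its span: [NP each old solution before my modern melody after each particle behind a painting inside Mateo]; [NP my modern melody after each particle behind a painting inside Mateo]; [NP each particle behind a painting inside Mateo]; [NP a painting inside Mateo]; [NP Mateo]; [NP them] … — that makes 7.

7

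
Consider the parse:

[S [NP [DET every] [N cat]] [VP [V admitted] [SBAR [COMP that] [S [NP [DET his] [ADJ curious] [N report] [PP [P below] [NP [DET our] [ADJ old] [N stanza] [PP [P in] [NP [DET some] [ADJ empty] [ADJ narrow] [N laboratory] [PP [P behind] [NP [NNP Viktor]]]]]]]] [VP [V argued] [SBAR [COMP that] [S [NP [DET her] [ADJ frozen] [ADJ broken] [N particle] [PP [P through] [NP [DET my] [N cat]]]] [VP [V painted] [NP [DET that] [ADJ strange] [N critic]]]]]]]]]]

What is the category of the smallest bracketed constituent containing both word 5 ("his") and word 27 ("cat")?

S

Word 5 lies under S → VP → SBAR → S → NP → DET; word 27 lies under S → VP → SBAR → S → VP → SBAR → S → NP → PP → NP → N. The lowest shared node is the S.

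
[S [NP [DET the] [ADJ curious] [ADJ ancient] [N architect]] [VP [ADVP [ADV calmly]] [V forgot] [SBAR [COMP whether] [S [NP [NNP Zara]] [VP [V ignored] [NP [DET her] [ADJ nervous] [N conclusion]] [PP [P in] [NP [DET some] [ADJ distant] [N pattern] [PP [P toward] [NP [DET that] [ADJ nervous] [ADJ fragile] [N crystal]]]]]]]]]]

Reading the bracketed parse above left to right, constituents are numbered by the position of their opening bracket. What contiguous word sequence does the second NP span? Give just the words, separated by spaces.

Zara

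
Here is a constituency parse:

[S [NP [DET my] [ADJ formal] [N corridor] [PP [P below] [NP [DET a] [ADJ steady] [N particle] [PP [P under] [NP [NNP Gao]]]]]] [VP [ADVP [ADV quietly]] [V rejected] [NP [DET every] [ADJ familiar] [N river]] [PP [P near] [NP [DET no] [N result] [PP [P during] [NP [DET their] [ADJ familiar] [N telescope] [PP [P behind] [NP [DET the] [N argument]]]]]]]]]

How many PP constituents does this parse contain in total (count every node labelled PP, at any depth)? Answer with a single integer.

5

The PP constituents are: [PP below a steady particle under Gao]; [PP under Gao]; [PP near no result during their familiar telescope behind the argument]; [PP during their familiar telescope behind the argument]; [PP behind the argument]. Total: 5.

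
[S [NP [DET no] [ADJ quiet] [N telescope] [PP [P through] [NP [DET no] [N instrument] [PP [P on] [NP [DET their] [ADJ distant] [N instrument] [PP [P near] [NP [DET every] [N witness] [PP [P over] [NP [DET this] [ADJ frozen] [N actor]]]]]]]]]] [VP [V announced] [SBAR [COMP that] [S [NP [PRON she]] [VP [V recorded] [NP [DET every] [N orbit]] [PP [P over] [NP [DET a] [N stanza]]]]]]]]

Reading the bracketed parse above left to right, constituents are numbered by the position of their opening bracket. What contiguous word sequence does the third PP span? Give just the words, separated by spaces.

near every witness over this frozen actor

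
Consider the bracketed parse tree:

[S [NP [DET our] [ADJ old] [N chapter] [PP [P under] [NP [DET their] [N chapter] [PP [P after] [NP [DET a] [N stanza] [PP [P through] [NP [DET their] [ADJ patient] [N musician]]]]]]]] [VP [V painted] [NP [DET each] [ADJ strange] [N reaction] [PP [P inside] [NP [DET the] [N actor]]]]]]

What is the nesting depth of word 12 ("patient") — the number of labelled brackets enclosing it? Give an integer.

9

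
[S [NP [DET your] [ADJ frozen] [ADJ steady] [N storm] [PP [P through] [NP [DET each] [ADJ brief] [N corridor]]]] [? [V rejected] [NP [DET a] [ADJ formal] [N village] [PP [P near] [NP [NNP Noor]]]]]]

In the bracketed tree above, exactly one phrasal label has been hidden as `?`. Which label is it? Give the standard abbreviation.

VP

Looking at what the `?` directly dominates — V 'rejected', NP — this is a verb phrase (VP).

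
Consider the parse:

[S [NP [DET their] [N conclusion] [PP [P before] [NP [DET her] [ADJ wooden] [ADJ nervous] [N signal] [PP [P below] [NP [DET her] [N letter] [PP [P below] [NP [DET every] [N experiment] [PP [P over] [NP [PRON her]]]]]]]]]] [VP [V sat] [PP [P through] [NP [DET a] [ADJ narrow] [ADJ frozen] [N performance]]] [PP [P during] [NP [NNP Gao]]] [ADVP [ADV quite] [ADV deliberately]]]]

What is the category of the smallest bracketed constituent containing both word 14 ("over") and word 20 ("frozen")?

Word 14 lies under S → NP → PP → NP → PP → NP → PP → NP → PP → P; word 20 lies under S → VP → PP → NP → ADJ. The lowest shared node is the S.

S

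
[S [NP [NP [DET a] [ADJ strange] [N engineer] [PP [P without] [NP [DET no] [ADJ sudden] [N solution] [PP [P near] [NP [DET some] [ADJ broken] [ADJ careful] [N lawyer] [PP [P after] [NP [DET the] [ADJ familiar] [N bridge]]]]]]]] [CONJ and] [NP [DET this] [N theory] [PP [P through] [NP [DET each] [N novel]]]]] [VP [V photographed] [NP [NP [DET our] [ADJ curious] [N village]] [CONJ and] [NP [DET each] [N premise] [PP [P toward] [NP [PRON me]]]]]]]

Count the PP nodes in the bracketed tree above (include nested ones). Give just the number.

5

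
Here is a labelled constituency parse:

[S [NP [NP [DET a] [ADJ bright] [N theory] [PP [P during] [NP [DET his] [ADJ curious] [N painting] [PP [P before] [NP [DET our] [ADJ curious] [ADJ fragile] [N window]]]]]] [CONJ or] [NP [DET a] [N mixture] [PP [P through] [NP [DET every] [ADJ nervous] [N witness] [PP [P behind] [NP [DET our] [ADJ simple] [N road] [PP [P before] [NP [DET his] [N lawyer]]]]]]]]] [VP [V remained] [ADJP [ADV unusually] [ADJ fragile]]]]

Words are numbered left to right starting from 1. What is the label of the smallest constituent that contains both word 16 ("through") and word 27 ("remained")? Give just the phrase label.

Word 16 lies under S → NP → NP → PP → P; word 27 lies under S → VP → V. The lowest shared node is the S.

S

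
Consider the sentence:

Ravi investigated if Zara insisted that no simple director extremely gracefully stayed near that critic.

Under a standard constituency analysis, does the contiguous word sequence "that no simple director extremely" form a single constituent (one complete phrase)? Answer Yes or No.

No

"that" belongs to the complementizer "that" while "extremely" belongs to the clause "no simple director extremely gracefully stayed near that critic"; a span that runs across that boundary is not a single phrase.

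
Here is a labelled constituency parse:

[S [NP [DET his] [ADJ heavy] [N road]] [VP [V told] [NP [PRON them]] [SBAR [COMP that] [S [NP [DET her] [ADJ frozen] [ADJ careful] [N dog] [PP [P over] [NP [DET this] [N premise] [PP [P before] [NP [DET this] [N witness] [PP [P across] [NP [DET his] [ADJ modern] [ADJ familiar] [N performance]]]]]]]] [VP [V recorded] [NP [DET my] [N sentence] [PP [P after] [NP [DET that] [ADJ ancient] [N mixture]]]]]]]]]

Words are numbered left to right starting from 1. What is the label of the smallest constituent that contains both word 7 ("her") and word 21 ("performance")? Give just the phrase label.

NP

The smallest bracket enclosing both words is [NP her frozen careful dog over this premise before this witness across his modern familiar performance], so the label is NP.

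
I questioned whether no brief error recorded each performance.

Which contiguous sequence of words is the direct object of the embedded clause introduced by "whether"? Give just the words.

each performance

Within the embedded clause introduced by "whether", the direct object of "recorded" is "each performance".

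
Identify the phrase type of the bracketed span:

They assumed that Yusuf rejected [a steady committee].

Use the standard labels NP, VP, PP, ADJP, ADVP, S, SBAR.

NP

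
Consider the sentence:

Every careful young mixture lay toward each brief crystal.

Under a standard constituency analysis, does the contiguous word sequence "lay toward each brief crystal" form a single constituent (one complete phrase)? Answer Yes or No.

Yes

These words form the whole verb phrase headed by "lay", so yes — one constituent.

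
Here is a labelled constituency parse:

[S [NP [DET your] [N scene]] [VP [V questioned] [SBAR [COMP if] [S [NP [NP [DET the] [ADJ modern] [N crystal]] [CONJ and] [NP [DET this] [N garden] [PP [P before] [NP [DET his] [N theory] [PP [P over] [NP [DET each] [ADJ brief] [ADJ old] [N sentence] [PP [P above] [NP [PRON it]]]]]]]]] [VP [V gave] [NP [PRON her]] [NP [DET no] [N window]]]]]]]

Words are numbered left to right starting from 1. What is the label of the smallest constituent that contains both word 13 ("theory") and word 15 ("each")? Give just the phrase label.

NP

Both words fall inside [NP his theory over each brief old sentence above it] (words 12–20), and no smaller constituent contains them both. Label: NP.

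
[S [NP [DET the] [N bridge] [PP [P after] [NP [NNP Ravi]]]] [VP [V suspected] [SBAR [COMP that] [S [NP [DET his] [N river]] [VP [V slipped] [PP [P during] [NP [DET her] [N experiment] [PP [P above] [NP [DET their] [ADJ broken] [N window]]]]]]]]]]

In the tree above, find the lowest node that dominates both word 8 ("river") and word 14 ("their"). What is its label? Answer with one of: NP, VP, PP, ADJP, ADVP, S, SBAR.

The smallest bracket enclosing both words is [S his river slipped during her experiment above their broken window], so the label is S.

S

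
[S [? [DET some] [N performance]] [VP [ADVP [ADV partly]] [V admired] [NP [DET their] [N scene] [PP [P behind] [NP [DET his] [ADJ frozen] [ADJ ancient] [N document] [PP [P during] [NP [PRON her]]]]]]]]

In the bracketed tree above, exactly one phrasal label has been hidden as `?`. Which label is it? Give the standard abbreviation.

NP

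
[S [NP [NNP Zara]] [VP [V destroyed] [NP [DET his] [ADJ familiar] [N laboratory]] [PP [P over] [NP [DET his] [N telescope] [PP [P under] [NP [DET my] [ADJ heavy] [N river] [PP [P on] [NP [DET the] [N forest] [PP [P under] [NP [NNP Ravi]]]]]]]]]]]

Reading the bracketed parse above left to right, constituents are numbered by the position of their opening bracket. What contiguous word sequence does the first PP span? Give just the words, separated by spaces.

over his telescope under my heavy river on the forest under Ravi

In left-to-right order the PP constituents are "over his telescope under my heavy river on the forest under Ravi"; "under my heavy river on the forest under Ravi"; "on the forest under Ravi"; "under Ravi". Number 1 is "over his telescope under my heavy river on the forest under Ravi".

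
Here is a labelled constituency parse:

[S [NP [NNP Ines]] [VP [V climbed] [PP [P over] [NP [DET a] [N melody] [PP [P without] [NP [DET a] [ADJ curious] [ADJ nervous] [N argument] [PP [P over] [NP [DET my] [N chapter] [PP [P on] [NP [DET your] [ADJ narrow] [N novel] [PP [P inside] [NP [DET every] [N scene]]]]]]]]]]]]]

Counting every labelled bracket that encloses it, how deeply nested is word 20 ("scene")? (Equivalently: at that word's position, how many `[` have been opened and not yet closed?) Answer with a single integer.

13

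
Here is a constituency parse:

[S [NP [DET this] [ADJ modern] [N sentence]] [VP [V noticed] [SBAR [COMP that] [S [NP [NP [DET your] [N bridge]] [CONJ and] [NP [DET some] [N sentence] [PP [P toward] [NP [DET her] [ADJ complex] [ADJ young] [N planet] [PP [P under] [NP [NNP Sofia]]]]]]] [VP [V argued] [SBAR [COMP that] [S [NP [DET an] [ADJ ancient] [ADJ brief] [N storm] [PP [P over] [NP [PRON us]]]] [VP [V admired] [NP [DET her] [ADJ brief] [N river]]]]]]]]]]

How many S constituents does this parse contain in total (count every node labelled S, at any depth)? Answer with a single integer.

The S constituents are: [S this modern sentence noticed that your bridge and some sentence toward her complex young planet under Sofia argued that an ancient brief storm over us admired her brief river]; [S your bridge and some sentence toward her complex young planet under Sofia argued that an ancient brief storm over us admired her brief river]; [S an ancient brief storm over us admired her brief river]. Total: 3.

3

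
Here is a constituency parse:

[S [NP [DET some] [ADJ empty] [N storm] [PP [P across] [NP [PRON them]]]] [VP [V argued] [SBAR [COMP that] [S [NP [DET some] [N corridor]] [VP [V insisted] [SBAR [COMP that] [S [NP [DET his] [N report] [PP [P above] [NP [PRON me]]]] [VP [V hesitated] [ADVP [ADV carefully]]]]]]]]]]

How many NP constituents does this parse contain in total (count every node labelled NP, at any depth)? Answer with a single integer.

5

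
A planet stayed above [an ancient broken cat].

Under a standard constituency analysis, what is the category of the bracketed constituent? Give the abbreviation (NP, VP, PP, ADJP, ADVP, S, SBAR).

NP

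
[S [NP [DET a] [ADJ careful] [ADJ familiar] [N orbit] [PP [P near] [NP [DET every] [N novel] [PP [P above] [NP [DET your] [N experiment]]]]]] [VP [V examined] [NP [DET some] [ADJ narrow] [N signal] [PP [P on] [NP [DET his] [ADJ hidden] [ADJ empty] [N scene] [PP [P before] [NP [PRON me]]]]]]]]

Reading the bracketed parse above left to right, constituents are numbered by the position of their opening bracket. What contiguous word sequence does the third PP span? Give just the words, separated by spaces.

on his hidden empty scene before me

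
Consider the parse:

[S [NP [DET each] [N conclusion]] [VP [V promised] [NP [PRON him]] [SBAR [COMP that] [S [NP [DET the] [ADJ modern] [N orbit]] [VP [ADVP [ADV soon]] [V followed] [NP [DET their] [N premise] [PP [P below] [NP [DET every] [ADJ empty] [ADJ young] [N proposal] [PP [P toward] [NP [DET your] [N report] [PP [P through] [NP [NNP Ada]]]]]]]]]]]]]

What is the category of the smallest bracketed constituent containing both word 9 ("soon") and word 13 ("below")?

VP

The smallest bracket enclosing both words is [VP soon followed their premise below every empty young proposal toward your report through Ada], so the label is VP.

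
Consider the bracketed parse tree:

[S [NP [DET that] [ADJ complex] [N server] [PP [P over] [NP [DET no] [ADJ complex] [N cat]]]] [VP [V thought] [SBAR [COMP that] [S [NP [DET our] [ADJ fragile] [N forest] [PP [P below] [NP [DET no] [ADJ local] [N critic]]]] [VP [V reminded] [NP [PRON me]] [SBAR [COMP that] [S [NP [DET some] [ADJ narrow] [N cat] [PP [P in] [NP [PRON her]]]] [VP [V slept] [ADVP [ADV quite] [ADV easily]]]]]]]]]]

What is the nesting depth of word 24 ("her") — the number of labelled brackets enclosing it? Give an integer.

11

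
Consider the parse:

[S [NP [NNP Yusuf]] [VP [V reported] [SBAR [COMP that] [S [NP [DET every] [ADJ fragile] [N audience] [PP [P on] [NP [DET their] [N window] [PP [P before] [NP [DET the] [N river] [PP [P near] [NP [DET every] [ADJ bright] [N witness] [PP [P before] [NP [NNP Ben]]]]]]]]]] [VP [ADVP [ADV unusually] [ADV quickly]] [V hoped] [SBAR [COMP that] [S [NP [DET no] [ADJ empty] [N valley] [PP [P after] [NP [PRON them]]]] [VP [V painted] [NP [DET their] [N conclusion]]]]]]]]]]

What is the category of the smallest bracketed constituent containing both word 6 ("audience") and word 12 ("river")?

NP

Word 6 lies under S → VP → SBAR → S → NP → N; word 12 lies under S → VP → SBAR → S → NP → PP → NP → PP → NP → N. The lowest shared node is the NP.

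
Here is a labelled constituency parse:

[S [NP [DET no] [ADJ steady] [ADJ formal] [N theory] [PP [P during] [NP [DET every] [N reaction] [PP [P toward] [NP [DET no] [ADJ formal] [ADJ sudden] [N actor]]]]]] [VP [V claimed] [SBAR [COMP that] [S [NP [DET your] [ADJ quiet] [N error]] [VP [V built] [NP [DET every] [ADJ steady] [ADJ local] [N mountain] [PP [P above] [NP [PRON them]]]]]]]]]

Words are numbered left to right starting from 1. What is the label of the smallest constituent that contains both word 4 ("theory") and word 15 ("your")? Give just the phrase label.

S

Both words fall inside [S no steady formal theory during every reaction toward no formal sudden actor claimed that your quiet error built every steady local mountain above them] (words 1–24), and no smaller constituent contains them both. Label: S.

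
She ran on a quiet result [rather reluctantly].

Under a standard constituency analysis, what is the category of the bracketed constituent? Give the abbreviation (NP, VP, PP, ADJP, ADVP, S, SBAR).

ADVP

"reluctantly" is the head of the bracketed span, so the span is an adverb phrase: ADVP.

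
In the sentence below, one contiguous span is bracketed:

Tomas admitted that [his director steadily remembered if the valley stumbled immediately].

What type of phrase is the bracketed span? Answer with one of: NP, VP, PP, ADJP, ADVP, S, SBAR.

S

"remembered" is the head of the bracketed span, so the span is a clause: S.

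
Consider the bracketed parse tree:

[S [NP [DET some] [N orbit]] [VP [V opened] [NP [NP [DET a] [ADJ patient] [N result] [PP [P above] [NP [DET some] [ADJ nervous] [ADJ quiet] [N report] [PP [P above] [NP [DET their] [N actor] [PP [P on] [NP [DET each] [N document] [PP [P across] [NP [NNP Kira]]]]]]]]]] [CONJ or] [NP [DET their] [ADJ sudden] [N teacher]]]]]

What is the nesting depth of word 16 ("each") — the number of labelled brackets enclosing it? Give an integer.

11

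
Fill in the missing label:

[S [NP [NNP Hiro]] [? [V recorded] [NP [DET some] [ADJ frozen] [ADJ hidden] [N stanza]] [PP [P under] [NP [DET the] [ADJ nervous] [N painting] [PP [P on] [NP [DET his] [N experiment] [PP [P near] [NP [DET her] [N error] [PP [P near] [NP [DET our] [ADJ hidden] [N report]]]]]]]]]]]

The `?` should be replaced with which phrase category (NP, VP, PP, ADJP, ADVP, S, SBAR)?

VP

A constituent whose immediate children are V 'recorded', NP, PP is a verb phrase: VP.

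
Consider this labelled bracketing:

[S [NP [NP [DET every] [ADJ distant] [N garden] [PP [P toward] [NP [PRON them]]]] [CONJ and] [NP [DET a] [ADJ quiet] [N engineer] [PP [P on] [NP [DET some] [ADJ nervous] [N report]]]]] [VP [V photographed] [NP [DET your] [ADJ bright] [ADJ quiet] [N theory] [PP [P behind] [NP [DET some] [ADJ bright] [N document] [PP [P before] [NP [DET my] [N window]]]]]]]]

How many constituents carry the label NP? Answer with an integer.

The NP constituents are: [NP every distant garden toward them and a quiet engineer on some nervous report]; [NP every distant garden toward them]; [NP them]; [NP a quiet engineer on some nervous report]; [NP some nervous report]; [NP your bright quiet theory behind some bright document before my window] …. Total: 8.

8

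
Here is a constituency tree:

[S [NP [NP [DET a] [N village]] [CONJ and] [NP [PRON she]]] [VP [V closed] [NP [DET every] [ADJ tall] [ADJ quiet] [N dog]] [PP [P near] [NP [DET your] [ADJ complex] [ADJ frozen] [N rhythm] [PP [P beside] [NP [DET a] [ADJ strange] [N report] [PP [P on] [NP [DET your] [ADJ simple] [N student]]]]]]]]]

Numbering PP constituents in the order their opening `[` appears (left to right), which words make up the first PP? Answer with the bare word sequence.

near your complex frozen rhythm beside a strange report on your simple student

In left-to-right order the PP constituents are "near your complex frozen rhythm beside a strange report on your simple student"; "beside a strange report on your simple student"; "on your simple student". Number 1 is "near your complex frozen rhythm beside a strange report on your simple student".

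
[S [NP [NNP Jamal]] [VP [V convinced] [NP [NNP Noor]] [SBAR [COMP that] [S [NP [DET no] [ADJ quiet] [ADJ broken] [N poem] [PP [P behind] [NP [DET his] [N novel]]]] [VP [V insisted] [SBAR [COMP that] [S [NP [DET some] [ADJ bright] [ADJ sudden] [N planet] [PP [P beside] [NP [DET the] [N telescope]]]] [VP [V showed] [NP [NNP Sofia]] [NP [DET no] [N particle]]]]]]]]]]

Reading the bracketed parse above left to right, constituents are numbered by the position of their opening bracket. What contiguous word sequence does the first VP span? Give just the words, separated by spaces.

convinced Noor that no quiet broken poem behind his novel insisted that some bright sudden planet beside the telescope showed Sofia no particle

Opening `[VP` markers occur at word positions 2, 12, 21; the first of these opens the constituent [VP convinced Noor that no quiet broken poem behind his novel insisted that some bright sudden planet beside the telescope showed Sofia no particle].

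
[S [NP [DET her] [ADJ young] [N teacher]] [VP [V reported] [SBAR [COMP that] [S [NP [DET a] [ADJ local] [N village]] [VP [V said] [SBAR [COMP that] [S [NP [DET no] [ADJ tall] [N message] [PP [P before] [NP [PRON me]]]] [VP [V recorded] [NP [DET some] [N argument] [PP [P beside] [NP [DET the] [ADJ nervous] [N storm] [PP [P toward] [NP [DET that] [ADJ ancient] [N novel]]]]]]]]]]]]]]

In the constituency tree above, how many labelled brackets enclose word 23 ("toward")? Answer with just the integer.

13

Path from the root down to the word: S → VP → SBAR → S → VP → SBAR → S → VP → NP → PP → NP → PP → P. That is 13 enclosing brackets.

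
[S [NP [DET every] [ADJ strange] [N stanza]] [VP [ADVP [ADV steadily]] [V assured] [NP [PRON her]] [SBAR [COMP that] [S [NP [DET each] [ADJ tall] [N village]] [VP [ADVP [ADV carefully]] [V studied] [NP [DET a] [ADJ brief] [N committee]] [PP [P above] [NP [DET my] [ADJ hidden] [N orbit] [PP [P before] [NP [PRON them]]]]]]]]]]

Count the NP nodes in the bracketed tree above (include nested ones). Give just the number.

The NP constituents are: [NP every strange stanza]; [NP her]; [NP each tall village]; [NP a brief committee]; [NP my hidden orbit before them]; [NP them]. Total: 6.

6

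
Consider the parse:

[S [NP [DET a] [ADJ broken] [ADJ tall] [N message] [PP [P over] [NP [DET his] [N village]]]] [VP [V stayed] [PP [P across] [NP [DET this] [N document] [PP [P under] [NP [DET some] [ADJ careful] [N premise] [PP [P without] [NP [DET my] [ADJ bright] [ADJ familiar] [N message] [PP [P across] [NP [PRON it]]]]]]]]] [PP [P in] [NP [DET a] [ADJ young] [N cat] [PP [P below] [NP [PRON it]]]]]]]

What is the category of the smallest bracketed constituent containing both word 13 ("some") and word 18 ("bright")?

NP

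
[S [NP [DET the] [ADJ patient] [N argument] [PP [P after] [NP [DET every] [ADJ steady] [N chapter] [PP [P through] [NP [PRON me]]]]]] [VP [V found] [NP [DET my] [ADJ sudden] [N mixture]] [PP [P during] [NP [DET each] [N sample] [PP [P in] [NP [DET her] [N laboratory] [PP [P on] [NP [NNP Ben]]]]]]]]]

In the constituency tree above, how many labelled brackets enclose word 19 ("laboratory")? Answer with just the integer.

Path from the root down to the word: S → VP → PP → NP → PP → NP → N. That is 7 enclosing brackets.

7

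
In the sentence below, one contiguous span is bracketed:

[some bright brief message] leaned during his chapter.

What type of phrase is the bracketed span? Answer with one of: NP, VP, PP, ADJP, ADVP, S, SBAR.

The bracketed span "some bright brief message" is headed by "message", making it a noun phrase (NP).

NP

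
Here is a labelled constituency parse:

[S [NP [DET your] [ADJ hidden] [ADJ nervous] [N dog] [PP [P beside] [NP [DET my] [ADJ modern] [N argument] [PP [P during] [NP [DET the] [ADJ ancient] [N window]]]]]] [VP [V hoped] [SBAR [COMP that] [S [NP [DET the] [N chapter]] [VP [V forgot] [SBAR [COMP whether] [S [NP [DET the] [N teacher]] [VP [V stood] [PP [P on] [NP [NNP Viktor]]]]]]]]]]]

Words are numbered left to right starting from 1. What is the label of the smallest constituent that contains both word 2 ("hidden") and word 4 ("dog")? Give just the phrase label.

NP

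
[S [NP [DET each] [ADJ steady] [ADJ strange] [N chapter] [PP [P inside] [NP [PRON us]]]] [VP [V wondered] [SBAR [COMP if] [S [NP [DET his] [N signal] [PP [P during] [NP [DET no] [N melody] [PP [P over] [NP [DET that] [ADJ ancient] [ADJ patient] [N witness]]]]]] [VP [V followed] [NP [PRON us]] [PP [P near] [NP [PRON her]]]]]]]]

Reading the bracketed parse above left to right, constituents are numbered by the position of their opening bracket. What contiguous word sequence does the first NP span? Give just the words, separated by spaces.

In left-to-right order the NP constituents are "each steady strange chapter inside us"; "us"; "his signal during no melody over that ancient patient witness"; "no melody over that ancient patient witness"; "that ancient patient witness"; "us"; "her". Number 1 is "each steady strange chapter inside us".

each steady strange chapter inside us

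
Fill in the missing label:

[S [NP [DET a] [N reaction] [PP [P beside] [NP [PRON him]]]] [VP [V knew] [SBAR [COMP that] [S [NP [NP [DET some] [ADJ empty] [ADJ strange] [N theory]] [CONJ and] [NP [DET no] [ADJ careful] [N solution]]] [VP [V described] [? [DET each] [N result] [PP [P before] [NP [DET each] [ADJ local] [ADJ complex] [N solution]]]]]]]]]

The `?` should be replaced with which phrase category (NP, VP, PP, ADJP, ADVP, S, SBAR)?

NP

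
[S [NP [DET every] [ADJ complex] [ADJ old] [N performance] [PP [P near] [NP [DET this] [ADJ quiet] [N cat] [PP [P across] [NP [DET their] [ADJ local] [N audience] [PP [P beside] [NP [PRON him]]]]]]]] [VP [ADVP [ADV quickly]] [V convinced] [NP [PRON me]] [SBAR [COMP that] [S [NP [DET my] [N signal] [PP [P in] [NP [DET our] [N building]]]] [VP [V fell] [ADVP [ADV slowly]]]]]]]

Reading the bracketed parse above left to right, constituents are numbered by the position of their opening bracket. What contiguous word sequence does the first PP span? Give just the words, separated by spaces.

near this quiet cat across their local audience beside him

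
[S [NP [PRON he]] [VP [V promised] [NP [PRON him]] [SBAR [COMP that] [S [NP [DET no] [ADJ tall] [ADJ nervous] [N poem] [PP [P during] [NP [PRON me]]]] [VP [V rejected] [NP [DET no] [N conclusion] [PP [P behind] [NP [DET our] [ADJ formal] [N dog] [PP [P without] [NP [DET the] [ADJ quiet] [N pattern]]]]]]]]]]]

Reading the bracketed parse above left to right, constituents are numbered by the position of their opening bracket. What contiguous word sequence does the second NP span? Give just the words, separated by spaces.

him

The NP opening brackets appear, in order, over: "he"; "him"; "no tall nervous poem during me"; "me"; "no conclusion behind our formal dog without the quiet pattern"; "our formal dog without the quiet pattern"; "the quiet pattern". The second one spans "him".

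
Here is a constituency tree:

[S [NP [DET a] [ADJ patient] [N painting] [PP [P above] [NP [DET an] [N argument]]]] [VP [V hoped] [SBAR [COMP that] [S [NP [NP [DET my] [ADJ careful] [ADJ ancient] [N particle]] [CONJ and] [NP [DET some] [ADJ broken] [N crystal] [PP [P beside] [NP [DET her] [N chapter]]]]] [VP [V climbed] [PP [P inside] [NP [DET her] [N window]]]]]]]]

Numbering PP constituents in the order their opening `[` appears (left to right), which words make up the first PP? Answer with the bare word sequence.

above an argument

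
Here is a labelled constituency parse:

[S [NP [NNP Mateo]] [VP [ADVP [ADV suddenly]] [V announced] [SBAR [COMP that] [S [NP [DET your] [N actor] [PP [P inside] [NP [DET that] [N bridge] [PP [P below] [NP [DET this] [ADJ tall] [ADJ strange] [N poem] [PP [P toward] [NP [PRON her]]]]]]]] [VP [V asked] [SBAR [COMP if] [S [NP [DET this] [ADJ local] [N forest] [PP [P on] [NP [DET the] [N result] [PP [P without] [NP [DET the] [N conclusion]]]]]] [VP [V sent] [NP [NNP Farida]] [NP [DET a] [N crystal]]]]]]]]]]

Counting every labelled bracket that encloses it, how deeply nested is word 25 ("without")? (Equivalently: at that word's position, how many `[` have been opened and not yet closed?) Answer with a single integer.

12

Path from the root down to the word: S → VP → SBAR → S → VP → SBAR → S → NP → PP → NP → PP → P. That is 12 enclosing brackets.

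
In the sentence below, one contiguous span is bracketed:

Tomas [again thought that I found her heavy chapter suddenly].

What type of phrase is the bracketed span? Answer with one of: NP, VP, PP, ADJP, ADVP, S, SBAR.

VP

The span is built around the verb "thought" — a verb phrase (VP).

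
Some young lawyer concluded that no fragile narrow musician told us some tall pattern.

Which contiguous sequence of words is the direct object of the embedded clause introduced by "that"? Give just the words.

The verb of the embedded clause introduced by "that" is "told"; its direct object is the NP "some tall pattern".

some tall pattern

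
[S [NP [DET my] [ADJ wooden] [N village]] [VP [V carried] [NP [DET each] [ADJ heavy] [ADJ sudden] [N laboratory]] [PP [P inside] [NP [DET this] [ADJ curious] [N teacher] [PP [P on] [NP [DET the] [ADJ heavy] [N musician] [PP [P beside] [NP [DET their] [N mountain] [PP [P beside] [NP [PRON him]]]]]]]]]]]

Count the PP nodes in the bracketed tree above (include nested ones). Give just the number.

The PP constituents are: [PP inside this curious teacher on the heavy musician beside their mountain beside him]; [PP on the heavy musician beside their mountain beside him]; [PP beside their mountain beside him]; [PP beside him]. Total: 4.

4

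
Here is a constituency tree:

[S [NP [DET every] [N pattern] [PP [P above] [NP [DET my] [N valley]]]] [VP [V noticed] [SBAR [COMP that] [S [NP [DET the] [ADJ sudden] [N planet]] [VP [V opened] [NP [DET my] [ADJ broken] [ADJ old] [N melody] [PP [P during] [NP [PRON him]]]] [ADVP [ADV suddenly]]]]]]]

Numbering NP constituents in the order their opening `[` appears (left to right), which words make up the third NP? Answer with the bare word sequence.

In left-to-right order the NP constituents are "every pattern above my valley"; "my valley"; "the sudden planet"; "my broken old melody during him"; "him". Number 3 is "the sudden planet".

the sudden planet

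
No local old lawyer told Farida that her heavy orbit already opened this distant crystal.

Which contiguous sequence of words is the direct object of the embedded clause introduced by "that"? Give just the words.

this distant crystal

"opened" heads the VP of the embedded clause introduced by "that", and "this distant crystal" is its direct object.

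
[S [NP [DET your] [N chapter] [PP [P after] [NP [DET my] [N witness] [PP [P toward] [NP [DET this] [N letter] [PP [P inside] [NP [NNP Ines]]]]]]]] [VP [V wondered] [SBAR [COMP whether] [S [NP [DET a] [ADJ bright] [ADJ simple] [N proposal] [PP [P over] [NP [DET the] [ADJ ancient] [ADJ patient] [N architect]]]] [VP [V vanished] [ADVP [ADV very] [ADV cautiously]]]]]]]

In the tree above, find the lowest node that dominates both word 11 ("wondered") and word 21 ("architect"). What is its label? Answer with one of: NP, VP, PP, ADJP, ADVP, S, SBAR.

Both words fall inside [VP wondered whether a bright simple proposal over the ancient patient architect vanished very cautiously] (words 11–24), and no smaller constituent contains them both. Label: VP.

VP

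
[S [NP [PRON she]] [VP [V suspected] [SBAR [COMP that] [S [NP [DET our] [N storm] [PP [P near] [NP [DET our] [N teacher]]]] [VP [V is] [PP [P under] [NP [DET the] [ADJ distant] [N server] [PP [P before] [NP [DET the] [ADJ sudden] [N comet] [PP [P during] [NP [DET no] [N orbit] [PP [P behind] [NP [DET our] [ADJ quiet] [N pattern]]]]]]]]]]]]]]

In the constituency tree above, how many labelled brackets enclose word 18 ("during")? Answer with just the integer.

11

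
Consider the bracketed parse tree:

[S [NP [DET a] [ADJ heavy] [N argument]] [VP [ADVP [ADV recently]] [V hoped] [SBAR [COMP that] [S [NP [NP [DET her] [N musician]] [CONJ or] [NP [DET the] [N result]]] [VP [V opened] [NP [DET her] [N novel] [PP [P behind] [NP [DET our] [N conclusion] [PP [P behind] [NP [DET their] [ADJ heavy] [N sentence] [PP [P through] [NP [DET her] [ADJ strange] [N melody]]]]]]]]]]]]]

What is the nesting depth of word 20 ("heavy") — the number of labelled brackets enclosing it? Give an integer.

11

The word sits inside ADJ, which is inside NP, inside PP, inside NP, inside PP, inside NP, inside VP, inside S, inside SBAR, inside VP, inside S — 11 brackets in all.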